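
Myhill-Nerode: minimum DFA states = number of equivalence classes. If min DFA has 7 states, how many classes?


Myhill-Nerode theorem:
Number of equivalence classes = number of states in minimal DFA
Minimal DFA states = 7
Therefore equivalence classes = 7

7


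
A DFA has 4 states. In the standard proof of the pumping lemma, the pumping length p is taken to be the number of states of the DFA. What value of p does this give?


Pumping lemma for regular languages (standard proof):
Take p = |Q|, the number of DFA states.
Any string of length >= |Q| passes through |Q|+1 states while reading its first |Q| symbols,
so by pigeonhole some state repeats, giving the loop that can be pumped.
Here |Q| = 4
Therefore the proof uses p = 4

4


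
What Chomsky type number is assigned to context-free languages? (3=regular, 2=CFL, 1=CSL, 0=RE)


Chomsky hierarchy levels:
  Type 3: Regular (DFA/NFA/regex)
  Type 2: Context-free (PDA)
  Type 1: Context-sensitive
  Type 0: Recursively enumerable (TM)
'context-free' corresponds to Type 2

2


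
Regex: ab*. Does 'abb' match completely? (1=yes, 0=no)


Pattern: ab*
String: 'abb'
Pattern requires: exactly one 'a' followed by zero or more 'b's
First char is 'a' -> OK
Rest 'bb': all b's? Yes
Result: 1

1


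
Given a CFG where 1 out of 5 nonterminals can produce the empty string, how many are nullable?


Nonterminals: {S, A, B, C, D}
A nonterminal is nullable if it can derive epsilon
Counting nullable nonterminals: 1
Total nullable = 1

1


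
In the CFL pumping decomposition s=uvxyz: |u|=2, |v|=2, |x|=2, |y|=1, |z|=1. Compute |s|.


|s| = |u| + |v| + |x| + |y| + |z|
= 2 + 2 + 2 + 1 + 1
= 4 + 2 + 2
= 6 + 2
= 8

8


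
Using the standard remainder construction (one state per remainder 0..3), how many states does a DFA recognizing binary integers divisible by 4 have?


Divisibility by 4 is tracked via the remainder mod 4: 0, 1, ..., 3
The construction assigns one state to each remainder
Number of remainders = 4

4


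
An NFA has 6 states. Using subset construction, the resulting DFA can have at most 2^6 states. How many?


NFA has 6 states
Subset construction: each DFA state = subset of NFA states
Maximum subsets = 2^6
2^6 = 64

64


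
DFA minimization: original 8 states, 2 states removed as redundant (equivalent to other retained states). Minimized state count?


Original DFA: 8 states
Redundant states removed: 2
Minimized states = original - removed
= 8 - 2
= 6

6


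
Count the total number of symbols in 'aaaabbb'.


String: 'aaaabbb'
Counting characters:
  'a' appears 4 time(s)
  'b' appears 3 time(s)
Total length = 4 + 3 = 7

7


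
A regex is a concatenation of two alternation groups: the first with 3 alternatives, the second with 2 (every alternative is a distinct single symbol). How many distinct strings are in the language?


First group: 3 alternatives
Second group: 2 alternatives
Concatenation: each choice from group 1 pairs with each from group 2
Total = 3 x 2 = 6

6


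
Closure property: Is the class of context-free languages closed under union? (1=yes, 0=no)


CFL closure properties:
  Closed under: union, concatenation, Kleene star
  NOT closed under: intersection, complement
Operation 'union' is in closed list -> Yes (closed)

1


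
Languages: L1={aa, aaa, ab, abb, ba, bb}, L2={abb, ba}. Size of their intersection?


L1 = {aa, aaa, ab, abb, ba, bb}
L2 = {abb, ba}
Checking each string in L1 against L2:
  'aa': in L2? No
  'aaa': in L2? No
  'ab': in L2? No
  'abb': in L2? Yes
  'ba': in L2? Yes
  'bb': in L2? No
Intersection = {abb, ba}
|L1 ∩ L2| = 2

2


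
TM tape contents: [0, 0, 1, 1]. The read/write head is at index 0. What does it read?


Tape: [0, 0, 1, 1]
Positions: 0 1 2 3
Values:    0 0 1 1
Head at position 0
tape[0] = 0

0


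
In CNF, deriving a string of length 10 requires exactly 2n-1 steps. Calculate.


Chomsky Normal Form derivation:
String length n = 10
Each step either:
  - Splits a nonterminal into two (n-1 such steps)
  - Converts a nonterminal to terminal (n such steps)
Total = (n-1) + n = 2n - 1
= 2(10) - 1
= 20 - 1
= 19

19


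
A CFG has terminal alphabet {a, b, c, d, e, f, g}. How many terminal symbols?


Terminal symbols: a, b, c, d, e, f, g
Counting each: a (#1), b (#2), c (#3), d (#4), e (#5), f (#6), g (#7)
Total = 7

7


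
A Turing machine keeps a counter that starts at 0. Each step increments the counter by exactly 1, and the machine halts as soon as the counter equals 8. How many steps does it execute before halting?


Counter starts at 0. Counting sequence:
  Step 1: counter = 1
  Step 2: counter = 2
  Step 3: counter = 3
  Step 4: counter = 4
  Step 5: counter = 5
  Step 6: counter = 6
  Step 7: counter = 7
  Step 8: counter = 8
Counter reached 8 -> halt
Total steps = 8

8


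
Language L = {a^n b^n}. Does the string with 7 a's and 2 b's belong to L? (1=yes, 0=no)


Language requires equal numbers of a's and b's
PDA pushes for each 'a', pops for each 'b'
Number of a's = 7
Number of b's = 2
7 != 2 -> Reject

0


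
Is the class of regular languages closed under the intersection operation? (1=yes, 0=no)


Regular languages are closed under:
- Union (DFA product construction)
- Intersection (DFA product construction)
- Complement (swap accept/reject states)
- Concatenation (NFA construction)
- Kleene star (NFA construction)
intersection is in this list
Therefore: closed

1


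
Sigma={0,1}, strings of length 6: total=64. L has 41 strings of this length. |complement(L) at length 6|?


Alphabet: {0,1}
String length: 6
Total strings of length 6 = 2^6 = 64
Strings in L = 41
Complement = total - |L|
= 64 - 41
= 23

23


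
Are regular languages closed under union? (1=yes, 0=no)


Regular languages are closed under all standard operations:
- Union: Yes (product construction)
- Intersection: Yes (product construction)
- Complement: Yes (swap accept/reject)
- Concatenation: Yes (NFA construction)
Operation: union -> Closed

1


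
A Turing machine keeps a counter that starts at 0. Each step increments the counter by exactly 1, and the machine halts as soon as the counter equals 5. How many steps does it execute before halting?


Counter starts at 0. Counting sequence:
  Step 1: counter = 1
  Step 2: counter = 2
  Step 3: counter = 3
  Step 4: counter = 4
  Step 5: counter = 5
Counter reached 5 -> halt
Total steps = 5

5


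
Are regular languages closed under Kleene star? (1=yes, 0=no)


Regular languages are closed under:
- Union (DFA product construction)
- Intersection (DFA product construction)
- Complement (swap accept/reject states)
- Concatenation (NFA construction)
- Kleene star (NFA construction)
Kleene star is in this list
Therefore: closed

1


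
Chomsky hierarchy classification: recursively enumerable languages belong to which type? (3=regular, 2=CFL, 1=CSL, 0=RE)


Chomsky hierarchy levels:
  Type 3: Regular (DFA/NFA/regex)
  Type 2: Context-free (PDA)
  Type 1: Context-sensitive
  Type 0: Recursively enumerable (TM)
'recursively enumerable' corresponds to Type 0

0


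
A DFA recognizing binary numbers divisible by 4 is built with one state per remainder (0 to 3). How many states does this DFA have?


Divisibility by 4 is tracked via the remainder mod 4: 0, 1, ..., 3
The construction assigns one state to each remainder
Number of remainders = 4

4


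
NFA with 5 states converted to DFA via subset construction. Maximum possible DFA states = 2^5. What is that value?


NFA has 5 states
Subset construction: each DFA state = subset of NFA states
Maximum subsets = 2^5
2^5 = 32

32


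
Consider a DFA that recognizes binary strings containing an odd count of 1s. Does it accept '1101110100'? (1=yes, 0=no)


DFA has 2 states: q_even (start, accept=no) and q_odd
Processing string '1101110100' character by character:
  Position 0: read '1', 1-count=1 -> q_odd
  Position 1: read '1', 1-count=2 -> q_even
  Position 2: read '0', 1-count=2 -> q_even (no change)
  Position 3: read '1', 1-count=3 -> q_odd
  Position 4: read '1', 1-count=4 -> q_even
  Position 5: read '1', 1-count=5 -> q_odd
  Position 6: read '0', 1-count=5 -> q_odd (no change)
  Position 7: read '1', 1-count=6 -> q_even
  Position 8: read '0', 1-count=6 -> q_even (no change)
  Position 9: read '0', 1-count=6 -> q_even (no change)
Final state: q_even, total 1s = 6 (even); the DFA requires an odd count -> reject

0


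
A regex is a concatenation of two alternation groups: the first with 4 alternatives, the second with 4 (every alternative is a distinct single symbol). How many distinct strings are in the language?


First group: 4 alternatives
Second group: 4 alternatives
Concatenation: each choice from group 1 pairs with each from group 2
Total = 4 x 4 = 16

16


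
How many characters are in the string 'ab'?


String: 'ab'
Counting characters:
  'a' appears 1 time(s)
  'b' appears 1 time(s)
Total length = 1 + 1 = 2

2


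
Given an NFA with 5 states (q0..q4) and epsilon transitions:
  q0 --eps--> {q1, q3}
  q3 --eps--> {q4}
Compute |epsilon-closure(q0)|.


Starting from q0
Initialize closure = {q0}
Follow epsilon from q0 -> add q1
Follow epsilon from q0 -> add q3
Follow epsilon from q3 -> add q4
Final closure: {q0, q1, q3, q4}
Size = 4

4


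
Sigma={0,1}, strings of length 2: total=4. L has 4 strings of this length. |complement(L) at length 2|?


Alphabet: {0,1}
String length: 2
Total strings of length 2 = 2^2 = 4
Strings in L = 4
Complement = total - |L|
= 4 - 4
= 0

0


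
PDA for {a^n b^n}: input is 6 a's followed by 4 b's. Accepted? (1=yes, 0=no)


Language requires equal numbers of a's and b's
PDA pushes for each 'a', pops for each 'b'
Number of a's = 6
Number of b's = 4
6 != 4 -> Reject

0


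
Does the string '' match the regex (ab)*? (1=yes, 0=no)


Pattern: (ab)*
String: ''
Pattern requires: zero or more repetitions of 'ab'
Pairs: []
All pairs are 'ab'? Yes
Result: 1

1


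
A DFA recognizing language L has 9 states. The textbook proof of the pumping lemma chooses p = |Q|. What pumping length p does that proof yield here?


Pumping lemma for regular languages (standard proof):
Take p = |Q|, the number of DFA states.
Any string of length >= |Q| passes through |Q|+1 states while reading its first |Q| symbols,
so by pigeonhole some state repeats, giving the loop that can be pumped.
Here |Q| = 9
Therefore the proof uses p = 9

9


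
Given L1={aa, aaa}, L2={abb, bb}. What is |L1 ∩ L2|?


L1 = {aa, aaa}
L2 = {abb, bb}
Checking each string in L1 against L2:
  'aa': in L2? No
  'aaa': in L2? No
Intersection = {}
|L1 ∩ L2| = 0

0


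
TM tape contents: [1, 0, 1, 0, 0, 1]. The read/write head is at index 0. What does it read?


Tape: [1, 0, 1, 0, 0, 1]
Positions: 0 1 2 3 4 5
Values:    1 0 1 0 0 1
Head at position 0
tape[0] = 1

1


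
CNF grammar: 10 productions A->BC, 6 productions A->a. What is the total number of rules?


CNF allows two rule forms:
  A -> BC (binary): 10 rules
  A -> a (terminal): 6 rules
Total = 10 + 6 = 16

16


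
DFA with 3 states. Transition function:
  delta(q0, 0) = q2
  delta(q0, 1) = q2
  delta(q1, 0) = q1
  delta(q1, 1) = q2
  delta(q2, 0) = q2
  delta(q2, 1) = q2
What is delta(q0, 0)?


Looking up transition function:
delta(q0, 0) in the table
Row: q0, Column: 0
Result: q2

q2


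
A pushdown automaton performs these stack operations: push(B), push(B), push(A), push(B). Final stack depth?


Tracing stack operations:
  push(B) -> stack = [B], depth=1
  push(B) -> stack = [B,B], depth=2
  push(A) -> stack = [B,B,A], depth=3
  push(B) -> stack = [B,B,A,B], depth=4
Final depth = 4

4


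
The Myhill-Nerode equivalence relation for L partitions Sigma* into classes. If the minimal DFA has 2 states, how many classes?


Myhill-Nerode theorem:
Number of equivalence classes = number of states in minimal DFA
Minimal DFA states = 2
Therefore equivalence classes = 2

2


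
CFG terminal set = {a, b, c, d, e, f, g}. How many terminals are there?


Terminal symbols: a, b, c, d, e, f, g
Counting each: a (#1), b (#2), c (#3), d (#4), e (#5), f (#6), g (#7)
Total = 7

7


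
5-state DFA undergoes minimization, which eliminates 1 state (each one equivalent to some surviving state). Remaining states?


Original DFA: 5 states
Redundant states removed: 1
Minimized states = original - removed
= 5 - 1
= 4

4


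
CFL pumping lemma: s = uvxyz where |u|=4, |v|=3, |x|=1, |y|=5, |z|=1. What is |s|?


|s| = |u| + |v| + |x| + |y| + |z|
= 4 + 3 + 1 + 5 + 1
= 7 + 1 + 6
= 8 + 6
= 14

14


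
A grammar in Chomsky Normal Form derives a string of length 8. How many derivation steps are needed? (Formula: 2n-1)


Chomsky Normal Form derivation:
String length n = 8
Each step either:
  - Splits a nonterminal into two (n-1 such steps)
  - Converts a nonterminal to terminal (n such steps)
Total = (n-1) + n = 2n - 1
= 2(8) - 1
= 16 - 1
= 15

15


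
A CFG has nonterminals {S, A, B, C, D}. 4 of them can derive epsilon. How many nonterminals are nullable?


Nonterminals: {S, A, B, C, D}
A nonterminal is nullable if it can derive epsilon
Counting nullable nonterminals: 4
Total nullable = 4

4


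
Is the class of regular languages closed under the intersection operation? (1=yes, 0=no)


Regular languages are closed under:
- Union (DFA product construction)
- Intersection (DFA product construction)
- Complement (swap accept/reject states)
- Concatenation (NFA construction)
- Kleene star (NFA construction)
intersection is in this list
Therefore: closed

1


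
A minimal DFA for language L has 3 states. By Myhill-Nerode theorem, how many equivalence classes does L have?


Myhill-Nerode theorem:
Number of equivalence classes = number of states in minimal DFA
Minimal DFA states = 3
Therefore equivalence classes = 3

3


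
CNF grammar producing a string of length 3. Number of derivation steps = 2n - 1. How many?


Chomsky Normal Form derivation:
String length n = 3
Each step either:
  - Splits a nonterminal into two (n-1 such steps)
  - Converts a nonterminal to terminal (n such steps)
Total = (n-1) + n = 2n - 1
= 2(3) - 1
= 6 - 1
= 5

5


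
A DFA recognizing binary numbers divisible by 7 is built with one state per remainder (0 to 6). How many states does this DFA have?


Divisibility by 7 is tracked via the remainder mod 7: 0, 1, ..., 6
The construction assigns one state to each remainder
Number of remainders = 7

7


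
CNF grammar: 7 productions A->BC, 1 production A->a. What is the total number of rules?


CNF allows two rule forms:
  A -> BC (binary): 7 rules
  A -> a (terminal): 1 rule
Total = 7 + 1 = 8

8


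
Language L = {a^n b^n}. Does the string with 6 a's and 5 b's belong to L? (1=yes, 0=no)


Language requires equal numbers of a's and b's
PDA pushes for each 'a', pops for each 'b'
Number of a's = 6
Number of b's = 5
6 != 5 -> Reject

0


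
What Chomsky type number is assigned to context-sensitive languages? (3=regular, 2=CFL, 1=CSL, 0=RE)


Chomsky hierarchy levels:
  Type 3: Regular (DFA/NFA/regex)
  Type 2: Context-free (PDA)
  Type 1: Context-sensitive
  Type 0: Recursively enumerable (TM)
'context-sensitive' corresponds to Type 1

1


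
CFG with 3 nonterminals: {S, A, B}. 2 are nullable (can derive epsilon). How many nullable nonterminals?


Nonterminals: {S, A, B}
A nonterminal is nullable if it can derive epsilon
Counting nullable nonterminals: 2
Total nullable = 2

2


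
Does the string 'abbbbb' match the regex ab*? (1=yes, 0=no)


Pattern: ab*
String: 'abbbbb'
Pattern requires: exactly one 'a' followed by zero or more 'b's
First char is 'a' -> OK
Rest 'bbbbb': all b's? Yes
Result: 1

1


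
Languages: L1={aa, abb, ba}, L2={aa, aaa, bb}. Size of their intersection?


L1 = {aa, abb, ba}
L2 = {aa, aaa, bb}
Checking each string in L1 against L2:
  'aa': in L2? Yes
  'abb': in L2? No
  'ba': in L2? No
Intersection = {aa}
|L1 ∩ L2| = 1

1


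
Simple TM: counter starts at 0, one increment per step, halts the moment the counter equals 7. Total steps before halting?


Counter starts at 0. Counting sequence:
  Step 1: counter = 1
  Step 2: counter = 2
  Step 3: counter = 3
  Step 4: counter = 4
  Step 5: counter = 5
  Step 6: counter = 6
  Step 7: counter = 7
Counter reached 7 -> halt
Total steps = 7

7


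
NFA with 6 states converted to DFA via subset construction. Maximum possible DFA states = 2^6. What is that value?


NFA has 6 states
Subset construction: each DFA state = subset of NFA states
Maximum subsets = 2^6
2^6 = 64

64


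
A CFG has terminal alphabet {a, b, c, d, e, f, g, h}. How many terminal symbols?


Terminal symbols: a, b, c, d, e, f, g, h
Counting each: a (#1), b (#2), c (#3), d (#4), e (#5), f (#6), g (#7), h (#8)
Total = 8

8


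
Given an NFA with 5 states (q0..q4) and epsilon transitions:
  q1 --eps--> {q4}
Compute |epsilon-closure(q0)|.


Starting from q0
Initialize closure = {q0}
q0 has no outgoing epsilon transitions -> nothing to add
Final closure: {q0}
Size = 1

1


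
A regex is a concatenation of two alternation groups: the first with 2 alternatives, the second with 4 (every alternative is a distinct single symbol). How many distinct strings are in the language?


First group: 2 alternatives
Second group: 4 alternatives
Concatenation: each choice from group 1 pairs with each from group 2
Total = 2 x 4 = 8

8


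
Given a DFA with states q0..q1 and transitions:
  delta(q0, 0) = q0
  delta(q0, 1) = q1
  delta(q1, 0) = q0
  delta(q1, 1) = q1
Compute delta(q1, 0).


Looking up transition function:
delta(q1, 0) in the table
Row: q1, Column: 0
Result: q0

q0


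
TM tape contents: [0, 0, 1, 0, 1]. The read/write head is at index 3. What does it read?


Tape: [0, 0, 1, 0, 1]
Positions: 0 1 2 3 4
Values:    0 0 1 0 1
Head at position 3
tape[3] = 0

0


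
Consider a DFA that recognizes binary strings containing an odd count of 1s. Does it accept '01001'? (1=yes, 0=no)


DFA has 2 states: q_even (start, accept=no) and q_odd
Processing string '01001' character by character:
  Position 0: read '0', 1-count=0 -> q_even (no change)
  Position 1: read '1', 1-count=1 -> q_odd
  Position 2: read '0', 1-count=1 -> q_odd (no change)
  Position 3: read '0', 1-count=1 -> q_odd (no change)
  Position 4: read '1', 1-count=2 -> q_even
Final state: q_even, total 1s = 2 (even); the DFA requires an odd count -> reject

0


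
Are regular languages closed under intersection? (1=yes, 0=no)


Regular languages are closed under all standard operations:
- Union: Yes (product construction)
- Intersection: Yes (product construction)
- Complement: Yes (swap accept/reject)
- Concatenation: Yes (NFA construction)
Operation: intersection -> Closed

1


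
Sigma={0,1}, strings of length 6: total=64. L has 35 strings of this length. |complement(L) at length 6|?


Alphabet: {0,1}
String length: 6
Total strings of length 6 = 2^6 = 64
Strings in L = 35
Complement = total - |L|
= 64 - 35
= 29

29


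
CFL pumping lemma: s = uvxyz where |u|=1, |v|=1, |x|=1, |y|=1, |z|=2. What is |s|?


|s| = |u| + |v| + |x| + |y| + |z|
= 1 + 1 + 1 + 1 + 2
= 2 + 1 + 3
= 3 + 3
= 6

6


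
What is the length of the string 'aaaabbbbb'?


String: 'aaaabbbbb'
Counting characters:
  'a' appears 4 time(s)
  'b' appears 5 time(s)
Total length = 4 + 5 = 9

9


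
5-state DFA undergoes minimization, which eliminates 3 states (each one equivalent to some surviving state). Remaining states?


Original DFA: 5 states
Redundant states removed: 3
Minimized states = original - removed
= 5 - 3
= 2

2


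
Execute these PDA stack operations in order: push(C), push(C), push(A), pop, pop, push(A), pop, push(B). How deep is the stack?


Tracing stack operations:
  push(C) -> stack = [C], depth=1
  push(C) -> stack = [C,C], depth=2
  push(A) -> stack = [C,C,A], depth=3
  pop -> removed A, stack = [C,C], depth=2
  pop -> removed C, stack = [C], depth=1
  push(A) -> stack = [C,A], depth=2
  pop -> removed A, stack = [C], depth=1
  push(B) -> stack = [C,B], depth=2
Final depth = 2

2


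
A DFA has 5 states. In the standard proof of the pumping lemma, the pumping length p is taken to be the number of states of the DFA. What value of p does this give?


Pumping lemma for regular languages (standard proof):
Take p = |Q|, the number of DFA states.
Any string of length >= |Q| passes through |Q|+1 states while reading its first |Q| symbols,
so by pigeonhole some state repeats, giving the loop that can be pumped.
Here |Q| = 5
Therefore the proof uses p = 5

5


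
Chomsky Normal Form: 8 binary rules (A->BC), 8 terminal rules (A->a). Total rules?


CNF allows two rule forms:
  A -> BC (binary): 8 rules
  A -> a (terminal): 8 rules
Total = 8 + 8 = 16

16


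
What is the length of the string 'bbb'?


String: 'bbb'
Counting characters:
  'b' appears 3 time(s)
Total length = 0 + 3 = 3

3


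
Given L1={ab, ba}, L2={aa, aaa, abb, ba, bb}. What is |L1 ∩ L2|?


L1 = {ab, ba}
L2 = {aa, aaa, abb, ba, bb}
Checking each string in L1 against L2:
  'ab': in L2? No
  'ba': in L2? Yes
Intersection = {ba}
|L1 ∩ L2| = 1

1


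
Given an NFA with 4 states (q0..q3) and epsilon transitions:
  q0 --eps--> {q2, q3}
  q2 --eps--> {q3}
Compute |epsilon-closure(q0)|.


Starting from q0
Initialize closure = {q0}
Follow epsilon from q0 -> add q2
Follow epsilon from q0 -> add q3
Final closure: {q0, q2, q3}
Size = 3

3


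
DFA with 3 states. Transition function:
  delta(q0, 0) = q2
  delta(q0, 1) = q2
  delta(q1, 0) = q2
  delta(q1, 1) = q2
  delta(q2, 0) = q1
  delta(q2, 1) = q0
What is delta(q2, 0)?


Looking up transition function:
delta(q2, 0) in the table
Row: q2, Column: 0
Result: q1

q1


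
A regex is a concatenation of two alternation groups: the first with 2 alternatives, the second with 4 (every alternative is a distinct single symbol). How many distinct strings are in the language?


First group: 2 alternatives
Second group: 4 alternatives
Concatenation: each choice from group 1 pairs with each from group 2
Total = 2 x 4 = 8

8


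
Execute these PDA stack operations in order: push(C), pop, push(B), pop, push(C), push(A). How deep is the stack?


Tracing stack operations:
  push(C) -> stack = [C], depth=1
  pop -> removed C, stack = [], depth=0
  push(B) -> stack = [B], depth=1
  pop -> removed B, stack = [], depth=0
  push(C) -> stack = [C], depth=1
  push(A) -> stack = [C,A], depth=2
Final depth = 2

2


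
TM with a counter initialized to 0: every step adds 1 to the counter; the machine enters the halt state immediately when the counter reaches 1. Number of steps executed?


Counter starts at 0. Counting sequence:
  Step 1: counter = 1
Counter reached 1 -> halt
Total steps = 1

1


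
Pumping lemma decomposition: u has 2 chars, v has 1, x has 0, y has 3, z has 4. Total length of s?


|s| = |u| + |v| + |x| + |y| + |z|
= 2 + 1 + 0 + 3 + 4
= 3 + 0 + 7
= 3 + 7
= 10

10


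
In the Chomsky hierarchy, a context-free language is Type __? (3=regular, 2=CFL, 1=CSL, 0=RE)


Chomsky hierarchy levels:
  Type 3: Regular (DFA/NFA/regex)
  Type 2: Context-free (PDA)
  Type 1: Context-sensitive
  Type 0: Recursively enumerable (TM)
'context-free' corresponds to Type 2

2


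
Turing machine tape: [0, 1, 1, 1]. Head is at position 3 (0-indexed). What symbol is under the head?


Tape: [0, 1, 1, 1]
Positions: 0 1 2 3
Values:    0 1 1 1
Head at position 3
tape[3] = 1

1


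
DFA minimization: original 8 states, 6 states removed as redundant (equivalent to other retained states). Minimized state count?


Original DFA: 8 states
Redundant states removed: 6
Minimized states = original - removed
= 8 - 6
= 2

2


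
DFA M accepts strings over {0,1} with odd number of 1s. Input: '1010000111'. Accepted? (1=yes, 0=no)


DFA has 2 states: q_even (start, accept=no) and q_odd
Processing string '1010000111' character by character:
  Position 0: read '1', 1-count=1 -> q_odd
  Position 1: read '0', 1-count=1 -> q_odd (no change)
  Position 2: read '1', 1-count=2 -> q_even
  Position 3: read '0', 1-count=2 -> q_even (no change)
  Position 4: read '0', 1-count=2 -> q_even (no change)
  Position 5: read '0', 1-count=2 -> q_even (no change)
  Position 6: read '0', 1-count=2 -> q_even (no change)
  Position 7: read '1', 1-count=3 -> q_odd
  Position 8: read '1', 1-count=4 -> q_even
  Position 9: read '1', 1-count=5 -> q_odd
Final state: q_odd, total 1s = 5 (odd); the DFA requires an odd count -> accept

1


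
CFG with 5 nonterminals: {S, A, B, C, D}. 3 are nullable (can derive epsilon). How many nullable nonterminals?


Nonterminals: {S, A, B, C, D}
A nonterminal is nullable if it can derive epsilon
Counting nullable nonterminals: 3
Total nullable = 3

3


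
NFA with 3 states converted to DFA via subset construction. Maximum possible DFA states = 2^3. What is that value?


NFA has 3 states
Subset construction: each DFA state = subset of NFA states
Maximum subsets = 2^3
2^3 = 8

8


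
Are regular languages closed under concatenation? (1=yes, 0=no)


Regular languages are closed under:
- Union (DFA product construction)
- Intersection (DFA product construction)
- Complement (swap accept/reject states)
- Concatenation (NFA construction)
- Kleene star (NFA construction)
concatenation is in this list
Therefore: closed

1


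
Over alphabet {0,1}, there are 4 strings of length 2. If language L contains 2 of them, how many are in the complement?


Alphabet: {0,1}
String length: 2
Total strings of length 2 = 2^2 = 4
Strings in L = 2
Complement = total - |L|
= 4 - 2
= 2

2


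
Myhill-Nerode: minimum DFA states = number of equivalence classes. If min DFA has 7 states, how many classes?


Myhill-Nerode theorem:
Number of equivalence classes = number of states in minimal DFA
Minimal DFA states = 7
Therefore equivalence classes = 7

7


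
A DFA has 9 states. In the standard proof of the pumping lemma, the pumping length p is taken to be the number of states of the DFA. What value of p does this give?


Pumping lemma for regular languages (standard proof):
Take p = |Q|, the number of DFA states.
Any string of length >= |Q| passes through |Q|+1 states while reading its first |Q| symbols,
so by pigeonhole some state repeats, giving the loop that can be pumped.
Here |Q| = 9
Therefore the proof uses p = 9

9


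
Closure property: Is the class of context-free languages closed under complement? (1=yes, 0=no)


CFL closure properties:
  Closed under: union, concatenation, Kleene star
  NOT closed under: intersection, complement
Operation 'complement' is in not-closed list -> No (not closed)

0


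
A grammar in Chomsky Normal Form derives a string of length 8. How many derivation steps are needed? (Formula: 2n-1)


Chomsky Normal Form derivation:
String length n = 8
Each step either:
  - Splits a nonterminal into two (n-1 such steps)
  - Converts a nonterminal to terminal (n such steps)
Total = (n-1) + n = 2n - 1
= 2(8) - 1
= 16 - 1
= 15

15


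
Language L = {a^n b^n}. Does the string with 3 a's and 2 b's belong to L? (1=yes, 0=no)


Language requires equal numbers of a's and b's
PDA pushes for each 'a', pops for each 'b'
Number of a's = 3
Number of b's = 2
3 != 2 -> Reject

0


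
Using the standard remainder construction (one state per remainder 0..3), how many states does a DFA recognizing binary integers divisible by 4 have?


Divisibility by 4 is tracked via the remainder mod 4: 0, 1, ..., 3
The construction assigns one state to each remainder
Number of remainders = 4

4


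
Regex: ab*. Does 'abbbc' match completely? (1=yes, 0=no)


Pattern: ab*
String: 'abbbc'
Pattern requires: exactly one 'a' followed by zero or more 'b's
First char is 'a' -> OK
Rest 'bbbc': all b's? No
Result: 0

0


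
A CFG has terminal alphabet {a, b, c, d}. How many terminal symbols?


Terminal symbols: a, b, c, d
Counting each: a (#1), b (#2), c (#3), d (#4)
Total = 4

4


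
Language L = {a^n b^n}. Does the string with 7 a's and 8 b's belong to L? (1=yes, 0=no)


Language requires equal numbers of a's and b's
PDA pushes for each 'a', pops for each 'b'
Number of a's = 7
Number of b's = 8
7 != 8 -> Reject

0


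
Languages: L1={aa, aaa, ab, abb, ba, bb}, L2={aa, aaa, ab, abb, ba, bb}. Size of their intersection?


L1 = {aa, aaa, ab, abb, ba, bb}
L2 = {aa, aaa, ab, abb, ba, bb}
Checking each string in L1 against L2:
  'aa': in L2? Yes
  'aaa': in L2? Yes
  'ab': in L2? Yes
  'abb': in L2? Yes
  'ba': in L2? Yes
  'bb': in L2? Yes
Intersection = {aa, aaa, ab, abb, ba, bb}
|L1 ∩ L2| = 6

6


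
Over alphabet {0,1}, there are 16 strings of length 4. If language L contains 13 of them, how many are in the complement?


Alphabet: {0,1}
String length: 4
Total strings of length 4 = 2^4 = 16
Strings in L = 13
Complement = total - |L|
= 16 - 13
= 3

3


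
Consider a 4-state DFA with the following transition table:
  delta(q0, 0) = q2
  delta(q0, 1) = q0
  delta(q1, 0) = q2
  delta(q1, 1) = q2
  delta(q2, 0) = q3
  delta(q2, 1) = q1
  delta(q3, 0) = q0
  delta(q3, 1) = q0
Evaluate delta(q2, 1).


Looking up transition function:
delta(q2, 1) in the table
Row: q2, Column: 1
Result: q1

q1


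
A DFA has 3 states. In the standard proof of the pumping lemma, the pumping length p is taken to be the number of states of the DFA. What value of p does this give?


Pumping lemma for regular languages (standard proof):
Take p = |Q|, the number of DFA states.
Any string of length >= |Q| passes through |Q|+1 states while reading its first |Q| symbols,
so by pigeonhole some state repeats, giving the loop that can be pumped.
Here |Q| = 3
Therefore the proof uses p = 3

3


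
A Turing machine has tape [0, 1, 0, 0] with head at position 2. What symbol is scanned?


Tape: [0, 1, 0, 0]
Positions: 0 1 2 3
Values:    0 1 0 0
Head at position 2
tape[2] = 0

0


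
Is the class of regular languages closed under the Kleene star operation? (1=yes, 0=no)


Regular languages are closed under:
- Union (DFA product construction)
- Intersection (DFA product construction)
- Complement (swap accept/reject states)
- Concatenation (NFA construction)
- Kleene star (NFA construction)
Kleene star is in this list
Therefore: closed

1


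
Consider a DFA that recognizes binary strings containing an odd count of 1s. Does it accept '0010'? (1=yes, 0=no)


DFA has 2 states: q_even (start, accept=no) and q_odd
Processing string '0010' character by character:
  Position 0: read '0', 1-count=0 -> q_even (no change)
  Position 1: read '0', 1-count=0 -> q_even (no change)
  Position 2: read '1', 1-count=1 -> q_odd
  Position 3: read '0', 1-count=1 -> q_odd (no change)
Final state: q_odd, total 1s = 1 (odd); the DFA requires an odd count -> accept

1


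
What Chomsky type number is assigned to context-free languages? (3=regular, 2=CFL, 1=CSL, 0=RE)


Chomsky hierarchy levels:
  Type 3: Regular (DFA/NFA/regex)
  Type 2: Context-free (PDA)
  Type 1: Context-sensitive
  Type 0: Recursively enumerable (TM)
'context-free' corresponds to Type 2

2


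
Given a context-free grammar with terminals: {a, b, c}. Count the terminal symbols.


Terminal symbols: a, b, c
Counting each: a (#1), b (#2), c (#3)
Total = 3

3


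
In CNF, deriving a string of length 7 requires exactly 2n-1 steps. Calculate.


Chomsky Normal Form derivation:
String length n = 7
Each step either:
  - Splits a nonterminal into two (n-1 such steps)
  - Converts a nonterminal to terminal (n such steps)
Total = (n-1) + n = 2n - 1
= 2(7) - 1
= 14 - 1
= 13

13


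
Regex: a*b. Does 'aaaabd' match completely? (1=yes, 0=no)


Pattern: a*b
String: 'aaaabd'
Pattern requires: zero or more 'a's followed by exactly one 'b'
Found 4 leading 'a's
Remaining: 'bd'
Remaining is not 'b' -> no match
Result: 0

0


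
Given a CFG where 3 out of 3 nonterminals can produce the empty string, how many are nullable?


Nonterminals: {S, A, B}
A nonterminal is nullable if it can derive epsilon
Counting nullable nonterminals: 3
Total nullable = 3

3


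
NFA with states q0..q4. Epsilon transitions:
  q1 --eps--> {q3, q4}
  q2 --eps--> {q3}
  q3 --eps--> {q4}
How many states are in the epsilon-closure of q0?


Starting from q0
Initialize closure = {q0}
q0 has no outgoing epsilon transitions -> nothing to add
Final closure: {q0}
Size = 1

1


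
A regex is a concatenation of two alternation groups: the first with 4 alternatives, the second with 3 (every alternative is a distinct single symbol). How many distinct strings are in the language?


First group: 4 alternatives
Second group: 3 alternatives
Concatenation: each choice from group 1 pairs with each from group 2
Total = 4 x 3 = 12

12


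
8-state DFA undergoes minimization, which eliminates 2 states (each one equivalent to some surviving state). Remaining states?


Original DFA: 8 states
Redundant states removed: 2
Minimized states = original - removed
= 8 - 2
= 6

6


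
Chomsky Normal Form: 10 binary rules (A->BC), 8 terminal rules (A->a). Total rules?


CNF allows two rule forms:
  A -> BC (binary): 10 rules
  A -> a (terminal): 8 rules
Total = 10 + 8 = 18

18


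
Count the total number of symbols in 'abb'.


String: 'abb'
Counting characters:
  'a' appears 1 time(s)
  'b' appears 2 time(s)
Total length = 1 + 2 = 3

3


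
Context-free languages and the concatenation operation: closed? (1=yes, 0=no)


CFL closure properties:
  Closed under: union, concatenation, Kleene star
  NOT closed under: intersection, complement
Operation 'concatenation' is in closed list -> Yes (closed)

1


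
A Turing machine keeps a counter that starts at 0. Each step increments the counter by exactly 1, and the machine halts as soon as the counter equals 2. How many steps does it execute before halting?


Counter starts at 0. Counting sequence:
  Step 1: counter = 1
  Step 2: counter = 2
Counter reached 2 -> halt
Total steps = 2

2


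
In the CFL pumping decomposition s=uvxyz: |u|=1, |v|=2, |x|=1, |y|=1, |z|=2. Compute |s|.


|s| = |u| + |v| + |x| + |y| + |z|
= 1 + 2 + 1 + 1 + 2
= 3 + 1 + 3
= 4 + 3
= 7

7


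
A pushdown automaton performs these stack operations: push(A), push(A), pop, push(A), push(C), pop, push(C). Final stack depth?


Tracing stack operations:
  push(A) -> stack = [A], depth=1
  push(A) -> stack = [A,A], depth=2
  pop -> removed A, stack = [A], depth=1
  push(A) -> stack = [A,A], depth=2
  push(C) -> stack = [A,A,C], depth=3
  pop -> removed C, stack = [A,A], depth=2
  push(C) -> stack = [A,A,C], depth=3
Final depth = 3

3


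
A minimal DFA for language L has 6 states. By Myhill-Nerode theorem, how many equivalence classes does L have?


Myhill-Nerode theorem:
Number of equivalence classes = number of states in minimal DFA
Minimal DFA states = 6
Therefore equivalence classes = 6

6


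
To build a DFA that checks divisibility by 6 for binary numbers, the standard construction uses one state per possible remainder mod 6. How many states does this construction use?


Divisibility by 6 is tracked via the remainder mod 6: 0, 1, ..., 5
The construction assigns one state to each remainder
Number of remainders = 6

6


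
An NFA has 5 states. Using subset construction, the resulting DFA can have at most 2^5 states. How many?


NFA has 5 states
Subset construction: each DFA state = subset of NFA states
Maximum subsets = 2^5
2^5 = 32

32


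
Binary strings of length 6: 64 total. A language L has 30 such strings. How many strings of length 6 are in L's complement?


Alphabet: {0,1}
String length: 6
Total strings of length 6 = 2^6 = 64
Strings in L = 30
Complement = total - |L|
= 64 - 30
= 34

34


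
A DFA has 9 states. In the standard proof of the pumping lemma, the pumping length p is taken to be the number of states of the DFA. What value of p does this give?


Pumping lemma for regular languages (standard proof):
Take p = |Q|, the number of DFA states.
Any string of length >= |Q| passes through |Q|+1 states while reading its first |Q| symbols,
so by pigeonhole some state repeats, giving the loop that can be pumped.
Here |Q| = 9
Therefore the proof uses p = 9

9


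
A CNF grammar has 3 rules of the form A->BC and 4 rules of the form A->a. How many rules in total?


CNF allows two rule forms:
  A -> BC (binary): 3 rules
  A -> a (terminal): 4 rules
Total = 3 + 4 = 7

7


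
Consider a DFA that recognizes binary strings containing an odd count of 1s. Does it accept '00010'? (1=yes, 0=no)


DFA has 2 states: q_even (start, accept=no) and q_odd
Processing string '00010' character by character:
  Position 0: read '0', 1-count=0 -> q_even (no change)
  Position 1: read '0', 1-count=0 -> q_even (no change)
  Position 2: read '0', 1-count=0 -> q_even (no change)
  Position 3: read '1', 1-count=1 -> q_odd
  Position 4: read '0', 1-count=1 -> q_odd (no change)
Final state: q_odd, total 1s = 1 (odd); the DFA requires an odd count -> accept

1


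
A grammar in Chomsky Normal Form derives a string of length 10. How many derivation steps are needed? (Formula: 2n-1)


Chomsky Normal Form derivation:
String length n = 10
Each step either:
  - Splits a nonterminal into two (n-1 such steps)
  - Converts a nonterminal to terminal (n such steps)
Total = (n-1) + n = 2n - 1
= 2(10) - 1
= 20 - 1
= 19

19


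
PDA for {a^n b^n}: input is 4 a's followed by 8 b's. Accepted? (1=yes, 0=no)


Language requires equal numbers of a's and b's
PDA pushes for each 'a', pops for each 'b'
Number of a's = 4
Number of b's = 8
4 != 8 -> Reject

0


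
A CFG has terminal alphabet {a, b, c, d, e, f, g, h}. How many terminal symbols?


Terminal symbols: a, b, c, d, e, f, g, h
Counting each: a (#1), b (#2), c (#3), d (#4), e (#5), f (#6), g (#7), h (#8)
Total = 8

8


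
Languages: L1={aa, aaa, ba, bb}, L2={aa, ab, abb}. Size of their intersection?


L1 = {aa, aaa, ba, bb}
L2 = {aa, ab, abb}
Checking each string in L1 against L2:
  'aa': in L2? Yes
  'aaa': in L2? No
  'ba': in L2? No
  'bb': in L2? No
Intersection = {aa}
|L1 ∩ L2| = 1

1


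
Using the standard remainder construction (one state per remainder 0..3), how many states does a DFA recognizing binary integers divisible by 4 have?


Divisibility by 4 is tracked via the remainder mod 4: 0, 1, ..., 3
The construction assigns one state to each remainder
Number of remainders = 4

4


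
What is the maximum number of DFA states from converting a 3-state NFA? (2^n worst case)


NFA has 3 states
Subset construction: each DFA state = subset of NFA states
Maximum subsets = 2^3
2^3 = 8

8


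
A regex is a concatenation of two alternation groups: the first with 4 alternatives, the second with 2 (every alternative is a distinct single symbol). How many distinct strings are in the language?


First group: 4 alternatives
Second group: 2 alternatives
Concatenation: each choice from group 1 pairs with each from group 2
Total = 4 x 2 = 8

8


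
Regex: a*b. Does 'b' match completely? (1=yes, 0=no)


Pattern: a*b
String: 'b'
Pattern requires: zero or more 'a's followed by exactly one 'b'
Found 0 leading 'a's
Remaining: 'b'
Remaining is exactly 'b' -> match
Result: 1

1


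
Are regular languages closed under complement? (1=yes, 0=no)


Regular languages are closed under:
- Union (DFA product construction)
- Intersection (DFA product construction)
- Complement (swap accept/reject states)
- Concatenation (NFA construction)
- Kleene star (NFA construction)
complement is in this list
Therefore: closed

1


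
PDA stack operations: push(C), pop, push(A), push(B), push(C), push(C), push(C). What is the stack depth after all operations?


Tracing stack operations:
  push(C) -> stack = [C], depth=1
  pop -> removed C, stack = [], depth=0
  push(A) -> stack = [A], depth=1
  push(B) -> stack = [A,B], depth=2
  push(C) -> stack = [A,B,C], depth=3
  push(C) -> stack = [A,B,C,C], depth=4
  push(C) -> stack = [A,B,C,C,C], depth=5
Final depth = 5

5
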